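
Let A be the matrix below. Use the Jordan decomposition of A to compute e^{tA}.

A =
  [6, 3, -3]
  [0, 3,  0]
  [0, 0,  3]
e^{tA} =
  [exp(6*t), exp(6*t) - exp(3*t), -exp(6*t) + exp(3*t)]
  [0, exp(3*t), 0]
  [0, 0, exp(3*t)]

Strategy: write A = P · J · P⁻¹ where J is a Jordan canonical form, so e^{tA} = P · e^{tJ} · P⁻¹, and e^{tJ} can be computed block-by-block.

A has Jordan form
J =
  [3, 0, 0]
  [0, 3, 0]
  [0, 0, 6]
(up to reordering of blocks).

Per-block formulas:
  For a 1×1 block at λ = 3: exp(t · [3]) = [e^(3t)].
  For a 1×1 block at λ = 6: exp(t · [6]) = [e^(6t)].

After assembling e^{tJ} and conjugating by P, we get:

e^{tA} =
  [exp(6*t), exp(6*t) - exp(3*t), -exp(6*t) + exp(3*t)]
  [0, exp(3*t), 0]
  [0, 0, exp(3*t)]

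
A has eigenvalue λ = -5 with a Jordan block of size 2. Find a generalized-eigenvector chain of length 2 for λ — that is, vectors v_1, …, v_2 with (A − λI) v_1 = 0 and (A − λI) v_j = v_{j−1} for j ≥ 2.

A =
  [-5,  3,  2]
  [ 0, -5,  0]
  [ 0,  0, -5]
A Jordan chain for λ = -5 of length 2:
v_1 = (3, 0, 0)ᵀ
v_2 = (0, 1, 0)ᵀ

Let N = A − (-5)·I. We want v_2 with N^2 v_2 = 0 but N^1 v_2 ≠ 0; then v_{j-1} := N · v_j for j = 2, …, 2.

Pick v_2 = (0, 1, 0)ᵀ.
Then v_1 = N · v_2 = (3, 0, 0)ᵀ.

Sanity check: (A − (-5)·I) v_1 = (0, 0, 0)ᵀ = 0. ✓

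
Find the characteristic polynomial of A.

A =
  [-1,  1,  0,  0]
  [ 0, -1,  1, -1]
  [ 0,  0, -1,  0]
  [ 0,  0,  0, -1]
x^4 + 4*x^3 + 6*x^2 + 4*x + 1

Expanding det(x·I − A) (e.g. by cofactor expansion or by noting that A is similar to its Jordan form J, which has the same characteristic polynomial as A) gives
  χ_A(x) = x^4 + 4*x^3 + 6*x^2 + 4*x + 1
which factors as (x + 1)^4. The eigenvalues (with algebraic multiplicities) are λ = -1 with multiplicity 4.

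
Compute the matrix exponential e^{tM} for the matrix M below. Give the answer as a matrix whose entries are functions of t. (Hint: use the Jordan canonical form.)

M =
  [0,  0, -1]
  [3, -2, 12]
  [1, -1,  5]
e^{tM} =
  [-t*exp(t) + exp(t), t^2*exp(t)/2, -3*t^2*exp(t)/2 - t*exp(t)]
  [3*t*exp(t), -3*t^2*exp(t)/2 - 3*t*exp(t) + exp(t), 9*t^2*exp(t)/2 + 12*t*exp(t)]
  [t*exp(t), -t^2*exp(t)/2 - t*exp(t), 3*t^2*exp(t)/2 + 4*t*exp(t) + exp(t)]

Strategy: write M = P · J · P⁻¹ where J is a Jordan canonical form, so e^{tM} = P · e^{tJ} · P⁻¹, and e^{tJ} can be computed block-by-block.

M has Jordan form
J =
  [1, 1, 0]
  [0, 1, 1]
  [0, 0, 1]
(up to reordering of blocks).

Per-block formulas:
  For a 3×3 Jordan block J_3(1): exp(t · J_3(1)) = e^(1t)·(I + t·N + (t^2/2)·N^2), where N is the 3×3 nilpotent shift.

After assembling e^{tJ} and conjugating by P, we get:

e^{tM} =
  [-t*exp(t) + exp(t), t^2*exp(t)/2, -3*t^2*exp(t)/2 - t*exp(t)]
  [3*t*exp(t), -3*t^2*exp(t)/2 - 3*t*exp(t) + exp(t), 9*t^2*exp(t)/2 + 12*t*exp(t)]
  [t*exp(t), -t^2*exp(t)/2 - t*exp(t), 3*t^2*exp(t)/2 + 4*t*exp(t) + exp(t)]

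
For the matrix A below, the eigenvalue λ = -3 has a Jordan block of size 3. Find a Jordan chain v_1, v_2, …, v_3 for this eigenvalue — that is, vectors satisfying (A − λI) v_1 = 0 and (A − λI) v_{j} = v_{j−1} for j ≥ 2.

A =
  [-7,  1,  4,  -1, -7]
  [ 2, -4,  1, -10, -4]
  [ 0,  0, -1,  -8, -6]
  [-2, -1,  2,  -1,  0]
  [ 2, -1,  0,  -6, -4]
A Jordan chain for λ = -3 of length 3:
v_1 = (4, -24, -16, 8, -16)ᵀ
v_2 = (-8, -16, -16, 4, -8)ᵀ
v_3 = (1, -2, 0, 2, 0)ᵀ

Let N = A − (-3)·I. We want v_3 with N^3 v_3 = 0 but N^2 v_3 ≠ 0; then v_{j-1} := N · v_j for j = 3, …, 2.

Pick v_3 = (1, -2, 0, 2, 0)ᵀ.
Then v_2 = N · v_3 = (-8, -16, -16, 4, -8)ᵀ.
Then v_1 = N · v_2 = (4, -24, -16, 8, -16)ᵀ.

Sanity check: (A − (-3)·I) v_1 = (0, 0, 0, 0, 0)ᵀ = 0. ✓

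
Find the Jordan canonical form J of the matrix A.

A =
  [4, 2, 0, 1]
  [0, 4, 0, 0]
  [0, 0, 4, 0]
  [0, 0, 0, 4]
J_2(4) ⊕ J_1(4) ⊕ J_1(4)

The characteristic polynomial is
  det(x·I − A) = x^4 - 16*x^3 + 96*x^2 - 256*x + 256 = (x - 4)^4

Eigenvalues and multiplicities (the geometric multiplicity of λ is n − rank(A − λI), which equals the number of Jordan blocks for λ):
  λ = 4: algebraic multiplicity = 4, geometric multiplicity = 3

Determining the block sizes for each eigenvalue:
  λ = 4: 3 blocks summing to 4 forces exactly one block of size 2 and the rest size 1 → block sizes [2, 1, 1]

Assembling the blocks gives a Jordan form
J =
  [4, 1, 0, 0]
  [0, 4, 0, 0]
  [0, 0, 4, 0]
  [0, 0, 0, 4]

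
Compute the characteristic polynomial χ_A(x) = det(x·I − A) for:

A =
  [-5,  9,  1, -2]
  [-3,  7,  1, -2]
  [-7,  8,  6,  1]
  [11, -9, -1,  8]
x^4 - 16*x^3 + 72*x^2 - 432

Expanding det(x·I − A) (e.g. by cofactor expansion or by noting that A is similar to its Jordan form J, which has the same characteristic polynomial as A) gives
  χ_A(x) = x^4 - 16*x^3 + 72*x^2 - 432
which factors as (x - 6)^3*(x + 2). The eigenvalues (with algebraic multiplicities) are λ = -2 with multiplicity 1, λ = 6 with multiplicity 3.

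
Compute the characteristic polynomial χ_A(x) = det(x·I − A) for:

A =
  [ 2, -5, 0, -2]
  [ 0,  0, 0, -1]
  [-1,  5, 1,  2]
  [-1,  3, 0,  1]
x^4 - 4*x^3 + 6*x^2 - 4*x + 1

Expanding det(x·I − A) (e.g. by cofactor expansion or by noting that A is similar to its Jordan form J, which has the same characteristic polynomial as A) gives
  χ_A(x) = x^4 - 4*x^3 + 6*x^2 - 4*x + 1
which factors as (x - 1)^4. The eigenvalues (with algebraic multiplicities) are λ = 1 with multiplicity 4.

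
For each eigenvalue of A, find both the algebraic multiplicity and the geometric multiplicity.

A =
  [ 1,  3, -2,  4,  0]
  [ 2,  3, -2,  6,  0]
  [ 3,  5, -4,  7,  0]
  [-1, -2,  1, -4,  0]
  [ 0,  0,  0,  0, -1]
λ = -1: alg = 5, geom = 3

Step 1 — factor the characteristic polynomial to read off the algebraic multiplicities:
  χ_A(x) = (x + 1)^5

Step 2 — compute geometric multiplicities via the rank-nullity identity g(λ) = n − rank(A − λI):
  rank(A − (-1)·I) = 2, so dim ker(A − (-1)·I) = n − 2 = 3

Summary:
  λ = -1: algebraic multiplicity = 5, geometric multiplicity = 3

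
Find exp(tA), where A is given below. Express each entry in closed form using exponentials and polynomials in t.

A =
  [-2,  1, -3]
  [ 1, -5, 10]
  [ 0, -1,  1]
e^{tA} =
  [t^2*exp(-2*t)/2 + exp(-2*t), t*exp(-2*t), t^2*exp(-2*t)/2 - 3*t*exp(-2*t)]
  [-3*t^2*exp(-2*t)/2 + t*exp(-2*t), -3*t*exp(-2*t) + exp(-2*t), -3*t^2*exp(-2*t)/2 + 10*t*exp(-2*t)]
  [-t^2*exp(-2*t)/2, -t*exp(-2*t), -t^2*exp(-2*t)/2 + 3*t*exp(-2*t) + exp(-2*t)]

Strategy: write A = P · J · P⁻¹ where J is a Jordan canonical form, so e^{tA} = P · e^{tJ} · P⁻¹, and e^{tJ} can be computed block-by-block.

A has Jordan form
J =
  [-2,  1,  0]
  [ 0, -2,  1]
  [ 0,  0, -2]
(up to reordering of blocks).

Per-block formulas:
  For a 3×3 Jordan block J_3(-2): exp(t · J_3(-2)) = e^(-2t)·(I + t·N + (t^2/2)·N^2), where N is the 3×3 nilpotent shift.

After assembling e^{tJ} and conjugating by P, we get:

e^{tA} =
  [t^2*exp(-2*t)/2 + exp(-2*t), t*exp(-2*t), t^2*exp(-2*t)/2 - 3*t*exp(-2*t)]
  [-3*t^2*exp(-2*t)/2 + t*exp(-2*t), -3*t*exp(-2*t) + exp(-2*t), -3*t^2*exp(-2*t)/2 + 10*t*exp(-2*t)]
  [-t^2*exp(-2*t)/2, -t*exp(-2*t), -t^2*exp(-2*t)/2 + 3*t*exp(-2*t) + exp(-2*t)]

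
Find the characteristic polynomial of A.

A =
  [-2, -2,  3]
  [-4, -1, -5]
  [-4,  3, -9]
x^3 + 12*x^2 + 48*x + 64

Expanding det(x·I − A) (e.g. by cofactor expansion or by noting that A is similar to its Jordan form J, which has the same characteristic polynomial as A) gives
  χ_A(x) = x^3 + 12*x^2 + 48*x + 64
which factors as (x + 4)^3. The eigenvalues (with algebraic multiplicities) are λ = -4 with multiplicity 3.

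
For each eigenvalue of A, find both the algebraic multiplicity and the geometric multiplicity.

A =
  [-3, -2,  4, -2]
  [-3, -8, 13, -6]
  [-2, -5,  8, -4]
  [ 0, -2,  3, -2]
λ = -2: alg = 1, geom = 1; λ = -1: alg = 3, geom = 1

Step 1 — factor the characteristic polynomial to read off the algebraic multiplicities:
  χ_A(x) = (x + 1)^3*(x + 2)

Step 2 — compute geometric multiplicities via the rank-nullity identity g(λ) = n − rank(A − λI):
  rank(A − (-2)·I) = 3, so dim ker(A − (-2)·I) = n − 3 = 1
  rank(A − (-1)·I) = 3, so dim ker(A − (-1)·I) = n − 3 = 1

Summary:
  λ = -2: algebraic multiplicity = 1, geometric multiplicity = 1
  λ = -1: algebraic multiplicity = 3, geometric multiplicity = 1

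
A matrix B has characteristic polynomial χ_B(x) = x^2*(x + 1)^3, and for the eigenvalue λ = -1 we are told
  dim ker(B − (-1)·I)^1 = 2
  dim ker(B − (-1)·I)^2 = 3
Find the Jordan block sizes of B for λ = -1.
Block sizes for λ = -1: [2, 1]

From the dimensions of kernels of powers, the number of Jordan blocks of size at least j is d_j − d_{j−1} where d_j = dim ker(N^j) (with d_0 = 0). Computing the differences gives [2, 1].
The number of blocks of size exactly k is (#blocks of size ≥ k) − (#blocks of size ≥ k + 1), so the partition is: 1 block(s) of size 1, 1 block(s) of size 2.
In nonincreasing order the block sizes are [2, 1].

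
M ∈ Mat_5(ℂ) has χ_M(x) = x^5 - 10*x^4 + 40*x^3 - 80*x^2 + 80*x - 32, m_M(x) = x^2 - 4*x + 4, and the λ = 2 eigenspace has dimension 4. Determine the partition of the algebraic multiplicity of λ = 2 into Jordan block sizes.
Block sizes for λ = 2: [2, 1, 1, 1]

Step 1 — from the characteristic polynomial, algebraic multiplicity of λ = 2 is 5. From dim ker(M − (2)·I) = 4, there are exactly 4 Jordan blocks for λ = 2.
Step 2 — from the minimal polynomial, the factor (x − 2)^2 tells us the largest block for λ = 2 has size 2.
Step 3 — with total size 5, 4 blocks, and largest block 2, the block sizes (in nonincreasing order) are [2, 1, 1, 1].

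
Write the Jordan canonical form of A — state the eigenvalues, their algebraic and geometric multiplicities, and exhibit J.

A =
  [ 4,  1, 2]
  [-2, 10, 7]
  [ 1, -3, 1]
J_3(5)

The characteristic polynomial is
  det(x·I − A) = x^3 - 15*x^2 + 75*x - 125 = (x - 5)^3

Eigenvalues and multiplicities (the geometric multiplicity of λ is n − rank(A − λI), which equals the number of Jordan blocks for λ):
  λ = 5: algebraic multiplicity = 3, geometric multiplicity = 1

Determining the block sizes for each eigenvalue:
  λ = 5: one block (gm = 1), so the single block has size am = 3 → block sizes [3]

Assembling the blocks gives a Jordan form
J =
  [5, 1, 0]
  [0, 5, 1]
  [0, 0, 5]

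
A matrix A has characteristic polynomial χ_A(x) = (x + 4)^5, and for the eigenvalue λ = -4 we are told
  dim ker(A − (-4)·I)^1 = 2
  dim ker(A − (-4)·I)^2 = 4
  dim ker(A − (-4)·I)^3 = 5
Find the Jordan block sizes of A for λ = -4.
Block sizes for λ = -4: [3, 2]

From the dimensions of kernels of powers, the number of Jordan blocks of size at least j is d_j − d_{j−1} where d_j = dim ker(N^j) (with d_0 = 0). Computing the differences gives [2, 2, 1].
The number of blocks of size exactly k is (#blocks of size ≥ k) − (#blocks of size ≥ k + 1), so the partition is: 1 block(s) of size 2, 1 block(s) of size 3.
In nonincreasing order the block sizes are [3, 2].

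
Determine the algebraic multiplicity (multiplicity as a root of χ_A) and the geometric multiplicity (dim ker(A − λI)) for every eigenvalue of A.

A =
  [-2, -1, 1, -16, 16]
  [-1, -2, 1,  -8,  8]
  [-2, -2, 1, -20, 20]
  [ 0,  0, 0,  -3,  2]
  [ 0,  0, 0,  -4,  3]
λ = -1: alg = 4, geom = 3; λ = 1: alg = 1, geom = 1

Step 1 — factor the characteristic polynomial to read off the algebraic multiplicities:
  χ_A(x) = (x - 1)*(x + 1)^4

Step 2 — compute geometric multiplicities via the rank-nullity identity g(λ) = n − rank(A − λI):
  rank(A − (-1)·I) = 2, so dim ker(A − (-1)·I) = n − 2 = 3
  rank(A − (1)·I) = 4, so dim ker(A − (1)·I) = n − 4 = 1

Summary:
  λ = -1: algebraic multiplicity = 4, geometric multiplicity = 3
  λ = 1: algebraic multiplicity = 1, geometric multiplicity = 1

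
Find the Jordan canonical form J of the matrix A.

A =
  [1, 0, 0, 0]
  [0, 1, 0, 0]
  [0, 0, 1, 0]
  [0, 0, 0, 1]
J_1(1) ⊕ J_1(1) ⊕ J_1(1) ⊕ J_1(1)

The characteristic polynomial is
  det(x·I − A) = x^4 - 4*x^3 + 6*x^2 - 4*x + 1 = (x - 1)^4

Eigenvalues and multiplicities (the geometric multiplicity of λ is n − rank(A − λI), which equals the number of Jordan blocks for λ):
  λ = 1: algebraic multiplicity = 4, geometric multiplicity = 4

Determining the block sizes for each eigenvalue:
  λ = 1: gm = am = 4, so every block has size 1 → block sizes [1, 1, 1, 1]

Assembling the blocks gives a Jordan form
J =
  [1, 0, 0, 0]
  [0, 1, 0, 0]
  [0, 0, 1, 0]
  [0, 0, 0, 1]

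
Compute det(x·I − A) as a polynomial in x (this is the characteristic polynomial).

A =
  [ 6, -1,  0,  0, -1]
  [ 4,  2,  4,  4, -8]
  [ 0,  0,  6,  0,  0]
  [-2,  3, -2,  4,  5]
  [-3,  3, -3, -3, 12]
x^5 - 30*x^4 + 360*x^3 - 2160*x^2 + 6480*x - 7776

Expanding det(x·I − A) (e.g. by cofactor expansion or by noting that A is similar to its Jordan form J, which has the same characteristic polynomial as A) gives
  χ_A(x) = x^5 - 30*x^4 + 360*x^3 - 2160*x^2 + 6480*x - 7776
which factors as (x - 6)^5. The eigenvalues (with algebraic multiplicities) are λ = 6 with multiplicity 5.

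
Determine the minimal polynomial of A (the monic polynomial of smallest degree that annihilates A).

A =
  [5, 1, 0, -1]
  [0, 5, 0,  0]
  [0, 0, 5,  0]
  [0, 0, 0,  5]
x^2 - 10*x + 25

The characteristic polynomial is χ_A(x) = (x - 5)^4, so the eigenvalues are known. The minimal polynomial is
  m_A(x) = Π_λ (x − λ)^{k_λ}
where k_λ is the size of the *largest* Jordan block for λ (equivalently, the smallest k with (A − λI)^k v = 0 for every generalised eigenvector v of λ).

  λ = 5: largest Jordan block has size 2, contributing (x − 5)^2

So m_A(x) = (x - 5)^2 = x^2 - 10*x + 25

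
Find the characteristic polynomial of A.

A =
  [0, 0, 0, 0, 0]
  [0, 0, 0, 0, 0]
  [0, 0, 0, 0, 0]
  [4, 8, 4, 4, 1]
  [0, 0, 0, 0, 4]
x^5 - 8*x^4 + 16*x^3

Expanding det(x·I − A) (e.g. by cofactor expansion or by noting that A is similar to its Jordan form J, which has the same characteristic polynomial as A) gives
  χ_A(x) = x^5 - 8*x^4 + 16*x^3
which factors as x^3*(x - 4)^2. The eigenvalues (with algebraic multiplicities) are λ = 0 with multiplicity 3, λ = 4 with multiplicity 2.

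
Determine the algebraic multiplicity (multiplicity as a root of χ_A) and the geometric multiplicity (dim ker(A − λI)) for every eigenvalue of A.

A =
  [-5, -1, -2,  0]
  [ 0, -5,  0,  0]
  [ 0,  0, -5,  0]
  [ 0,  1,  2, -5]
λ = -5: alg = 4, geom = 3

Step 1 — factor the characteristic polynomial to read off the algebraic multiplicities:
  χ_A(x) = (x + 5)^4

Step 2 — compute geometric multiplicities via the rank-nullity identity g(λ) = n − rank(A − λI):
  rank(A − (-5)·I) = 1, so dim ker(A − (-5)·I) = n − 1 = 3

Summary:
  λ = -5: algebraic multiplicity = 4, geometric multiplicity = 3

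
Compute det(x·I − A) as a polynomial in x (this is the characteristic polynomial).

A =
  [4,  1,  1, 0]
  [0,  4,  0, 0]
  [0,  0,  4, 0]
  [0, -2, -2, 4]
x^4 - 16*x^3 + 96*x^2 - 256*x + 256

Expanding det(x·I − A) (e.g. by cofactor expansion or by noting that A is similar to its Jordan form J, which has the same characteristic polynomial as A) gives
  χ_A(x) = x^4 - 16*x^3 + 96*x^2 - 256*x + 256
which factors as (x - 4)^4. The eigenvalues (with algebraic multiplicities) are λ = 4 with multiplicity 4.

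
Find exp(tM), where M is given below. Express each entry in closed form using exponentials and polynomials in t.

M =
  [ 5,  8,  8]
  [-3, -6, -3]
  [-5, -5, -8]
e^{tM} =
  [8*t*exp(-3*t) + exp(-3*t), 8*t*exp(-3*t), 8*t*exp(-3*t)]
  [-3*t*exp(-3*t), -3*t*exp(-3*t) + exp(-3*t), -3*t*exp(-3*t)]
  [-5*t*exp(-3*t), -5*t*exp(-3*t), -5*t*exp(-3*t) + exp(-3*t)]

Strategy: write M = P · J · P⁻¹ where J is a Jordan canonical form, so e^{tM} = P · e^{tJ} · P⁻¹, and e^{tJ} can be computed block-by-block.

M has Jordan form
J =
  [-3,  1,  0]
  [ 0, -3,  0]
  [ 0,  0, -3]
(up to reordering of blocks).

Per-block formulas:
  For a 2×2 Jordan block J_2(-3): exp(t · J_2(-3)) = e^(-3t)·(I + t·N), where N is the 2×2 nilpotent shift.
  For a 1×1 block at λ = -3: exp(t · [-3]) = [e^(-3t)].

After assembling e^{tJ} and conjugating by P, we get:

e^{tM} =
  [8*t*exp(-3*t) + exp(-3*t), 8*t*exp(-3*t), 8*t*exp(-3*t)]
  [-3*t*exp(-3*t), -3*t*exp(-3*t) + exp(-3*t), -3*t*exp(-3*t)]
  [-5*t*exp(-3*t), -5*t*exp(-3*t), -5*t*exp(-3*t) + exp(-3*t)]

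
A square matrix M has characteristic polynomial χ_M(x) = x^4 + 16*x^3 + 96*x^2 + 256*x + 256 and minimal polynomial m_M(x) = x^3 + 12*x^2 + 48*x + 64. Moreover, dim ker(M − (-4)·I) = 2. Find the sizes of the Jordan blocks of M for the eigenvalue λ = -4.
Block sizes for λ = -4: [3, 1]

Step 1 — from the characteristic polynomial, algebraic multiplicity of λ = -4 is 4. From dim ker(M − (-4)·I) = 2, there are exactly 2 Jordan blocks for λ = -4.
Step 2 — from the minimal polynomial, the factor (x + 4)^3 tells us the largest block for λ = -4 has size 3.
Step 3 — with total size 4, 2 blocks, and largest block 3, the block sizes (in nonincreasing order) are [3, 1].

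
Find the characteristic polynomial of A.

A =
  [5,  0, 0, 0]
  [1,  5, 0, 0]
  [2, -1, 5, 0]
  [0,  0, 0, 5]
x^4 - 20*x^3 + 150*x^2 - 500*x + 625

Expanding det(x·I − A) (e.g. by cofactor expansion or by noting that A is similar to its Jordan form J, which has the same characteristic polynomial as A) gives
  χ_A(x) = x^4 - 20*x^3 + 150*x^2 - 500*x + 625
which factors as (x - 5)^4. The eigenvalues (with algebraic multiplicities) are λ = 5 with multiplicity 4.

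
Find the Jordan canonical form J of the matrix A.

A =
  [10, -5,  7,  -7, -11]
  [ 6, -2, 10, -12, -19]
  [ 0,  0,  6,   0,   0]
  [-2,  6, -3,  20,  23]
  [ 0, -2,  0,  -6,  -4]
J_3(6) ⊕ J_2(6)

The characteristic polynomial is
  det(x·I − A) = x^5 - 30*x^4 + 360*x^3 - 2160*x^2 + 6480*x - 7776 = (x - 6)^5

Eigenvalues and multiplicities (the geometric multiplicity of λ is n − rank(A − λI), which equals the number of Jordan blocks for λ):
  λ = 6: algebraic multiplicity = 5, geometric multiplicity = 2

Determining the block sizes for each eigenvalue:
  λ = 6: with am = 5 and gm = 2, the partition is not yet determined (e.g. several partitions of 5 into 2 parts exist). Let N = A − (6)·I. Computing rank(N^1) = 3, rank(N^2) = 1, rank(N^3) = 0; the number of blocks of size ≥ j is rank(N^{j−1}) − rank(N^j), giving [2, 2, 1]. So we have 1 block(s) of size 3, 1 block(s) of size 2 → block sizes [3, 2]

Assembling the blocks gives a Jordan form
J =
  [6, 1, 0, 0, 0]
  [0, 6, 1, 0, 0]
  [0, 0, 6, 0, 0]
  [0, 0, 0, 6, 1]
  [0, 0, 0, 0, 6]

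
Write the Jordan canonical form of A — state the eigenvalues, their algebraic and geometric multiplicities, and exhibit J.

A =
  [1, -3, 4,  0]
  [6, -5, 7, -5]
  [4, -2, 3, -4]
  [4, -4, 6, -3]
J_3(-1) ⊕ J_1(-1)

The characteristic polynomial is
  det(x·I − A) = x^4 + 4*x^3 + 6*x^2 + 4*x + 1 = (x + 1)^4

Eigenvalues and multiplicities (the geometric multiplicity of λ is n − rank(A − λI), which equals the number of Jordan blocks for λ):
  λ = -1: algebraic multiplicity = 4, geometric multiplicity = 2

Determining the block sizes for each eigenvalue:
  λ = -1: with am = 4 and gm = 2, the partition is not yet determined (e.g. several partitions of 4 into 2 parts exist). Let N = A − (-1)·I. Computing rank(N^1) = 2, rank(N^2) = 1, rank(N^3) = 0; the number of blocks of size ≥ j is rank(N^{j−1}) − rank(N^j), giving [2, 1, 1]. So we have 1 block(s) of size 3, 1 block(s) of size 1 → block sizes [3, 1]

Assembling the blocks gives a Jordan form
J =
  [-1,  1,  0,  0]
  [ 0, -1,  1,  0]
  [ 0,  0, -1,  0]
  [ 0,  0,  0, -1]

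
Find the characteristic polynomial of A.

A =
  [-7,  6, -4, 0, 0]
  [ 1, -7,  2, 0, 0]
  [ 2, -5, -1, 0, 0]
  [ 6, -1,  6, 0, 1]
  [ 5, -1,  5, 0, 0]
x^5 + 15*x^4 + 75*x^3 + 125*x^2

Expanding det(x·I − A) (e.g. by cofactor expansion or by noting that A is similar to its Jordan form J, which has the same characteristic polynomial as A) gives
  χ_A(x) = x^5 + 15*x^4 + 75*x^3 + 125*x^2
which factors as x^2*(x + 5)^3. The eigenvalues (with algebraic multiplicities) are λ = -5 with multiplicity 3, λ = 0 with multiplicity 2.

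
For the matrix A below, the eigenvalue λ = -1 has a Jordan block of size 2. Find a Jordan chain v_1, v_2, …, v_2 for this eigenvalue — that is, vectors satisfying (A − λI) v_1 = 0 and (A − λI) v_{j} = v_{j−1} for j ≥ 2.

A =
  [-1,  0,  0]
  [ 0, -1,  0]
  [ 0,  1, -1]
A Jordan chain for λ = -1 of length 2:
v_1 = (0, 0, 1)ᵀ
v_2 = (0, 1, 0)ᵀ

Let N = A − (-1)·I. We want v_2 with N^2 v_2 = 0 but N^1 v_2 ≠ 0; then v_{j-1} := N · v_j for j = 2, …, 2.

Pick v_2 = (0, 1, 0)ᵀ.
Then v_1 = N · v_2 = (0, 0, 1)ᵀ.

Sanity check: (A − (-1)·I) v_1 = (0, 0, 0)ᵀ = 0. ✓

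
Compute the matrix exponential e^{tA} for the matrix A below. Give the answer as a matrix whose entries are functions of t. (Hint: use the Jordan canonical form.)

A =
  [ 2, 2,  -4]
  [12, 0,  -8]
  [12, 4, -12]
e^{tA} =
  [3*exp(-2*t) - 2*exp(-4*t), exp(-2*t) - exp(-4*t), -2*exp(-2*t) + 2*exp(-4*t)]
  [6*exp(-2*t) - 6*exp(-4*t), 2*exp(-2*t) - exp(-4*t), -4*exp(-2*t) + 4*exp(-4*t)]
  [6*exp(-2*t) - 6*exp(-4*t), 2*exp(-2*t) - 2*exp(-4*t), -4*exp(-2*t) + 5*exp(-4*t)]

Strategy: write A = P · J · P⁻¹ where J is a Jordan canonical form, so e^{tA} = P · e^{tJ} · P⁻¹, and e^{tJ} can be computed block-by-block.

A has Jordan form
J =
  [-4,  0,  0]
  [ 0, -4,  0]
  [ 0,  0, -2]
(up to reordering of blocks).

Per-block formulas:
  For a 1×1 block at λ = -4: exp(t · [-4]) = [e^(-4t)].
  For a 1×1 block at λ = -2: exp(t · [-2]) = [e^(-2t)].

After assembling e^{tJ} and conjugating by P, we get:

e^{tA} =
  [3*exp(-2*t) - 2*exp(-4*t), exp(-2*t) - exp(-4*t), -2*exp(-2*t) + 2*exp(-4*t)]
  [6*exp(-2*t) - 6*exp(-4*t), 2*exp(-2*t) - exp(-4*t), -4*exp(-2*t) + 4*exp(-4*t)]
  [6*exp(-2*t) - 6*exp(-4*t), 2*exp(-2*t) - 2*exp(-4*t), -4*exp(-2*t) + 5*exp(-4*t)]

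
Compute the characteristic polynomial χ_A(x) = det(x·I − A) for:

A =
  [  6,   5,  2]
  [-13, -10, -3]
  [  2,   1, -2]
x^3 + 6*x^2 + 12*x + 8

Expanding det(x·I − A) (e.g. by cofactor expansion or by noting that A is similar to its Jordan form J, which has the same characteristic polynomial as A) gives
  χ_A(x) = x^3 + 6*x^2 + 12*x + 8
which factors as (x + 2)^3. The eigenvalues (with algebraic multiplicities) are λ = -2 with multiplicity 3.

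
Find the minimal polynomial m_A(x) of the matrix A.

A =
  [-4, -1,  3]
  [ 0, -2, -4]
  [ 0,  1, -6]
x^3 + 12*x^2 + 48*x + 64

The characteristic polynomial is χ_A(x) = (x + 4)^3, so the eigenvalues are known. The minimal polynomial is
  m_A(x) = Π_λ (x − λ)^{k_λ}
where k_λ is the size of the *largest* Jordan block for λ (equivalently, the smallest k with (A − λI)^k v = 0 for every generalised eigenvector v of λ).

  λ = -4: largest Jordan block has size 3, contributing (x + 4)^3

So m_A(x) = (x + 4)^3 = x^3 + 12*x^2 + 48*x + 64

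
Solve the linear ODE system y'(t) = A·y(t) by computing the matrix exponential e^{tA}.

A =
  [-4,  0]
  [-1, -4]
e^{tA} =
  [exp(-4*t), 0]
  [-t*exp(-4*t), exp(-4*t)]

Strategy: write A = P · J · P⁻¹ where J is a Jordan canonical form, so e^{tA} = P · e^{tJ} · P⁻¹, and e^{tJ} can be computed block-by-block.

A has Jordan form
J =
  [-4,  1]
  [ 0, -4]
(up to reordering of blocks).

Per-block formulas:
  For a 2×2 Jordan block J_2(-4): exp(t · J_2(-4)) = e^(-4t)·(I + t·N), where N is the 2×2 nilpotent shift.

After assembling e^{tJ} and conjugating by P, we get:

e^{tA} =
  [exp(-4*t), 0]
  [-t*exp(-4*t), exp(-4*t)]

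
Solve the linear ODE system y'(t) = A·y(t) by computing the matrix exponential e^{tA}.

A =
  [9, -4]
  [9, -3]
e^{tA} =
  [6*t*exp(3*t) + exp(3*t), -4*t*exp(3*t)]
  [9*t*exp(3*t), -6*t*exp(3*t) + exp(3*t)]

Strategy: write A = P · J · P⁻¹ where J is a Jordan canonical form, so e^{tA} = P · e^{tJ} · P⁻¹, and e^{tJ} can be computed block-by-block.

A has Jordan form
J =
  [3, 1]
  [0, 3]
(up to reordering of blocks).

Per-block formulas:
  For a 2×2 Jordan block J_2(3): exp(t · J_2(3)) = e^(3t)·(I + t·N), where N is the 2×2 nilpotent shift.

After assembling e^{tJ} and conjugating by P, we get:

e^{tA} =
  [6*t*exp(3*t) + exp(3*t), -4*t*exp(3*t)]
  [9*t*exp(3*t), -6*t*exp(3*t) + exp(3*t)]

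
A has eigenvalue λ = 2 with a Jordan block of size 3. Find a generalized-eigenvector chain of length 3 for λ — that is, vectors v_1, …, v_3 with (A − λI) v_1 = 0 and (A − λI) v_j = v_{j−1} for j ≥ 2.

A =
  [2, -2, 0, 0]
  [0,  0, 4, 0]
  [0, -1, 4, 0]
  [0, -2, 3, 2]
A Jordan chain for λ = 2 of length 3:
v_1 = (4, 0, 0, 1)ᵀ
v_2 = (-2, -2, -1, -2)ᵀ
v_3 = (0, 1, 0, 0)ᵀ

Let N = A − (2)·I. We want v_3 with N^3 v_3 = 0 but N^2 v_3 ≠ 0; then v_{j-1} := N · v_j for j = 3, …, 2.

Pick v_3 = (0, 1, 0, 0)ᵀ.
Then v_2 = N · v_3 = (-2, -2, -1, -2)ᵀ.
Then v_1 = N · v_2 = (4, 0, 0, 1)ᵀ.

Sanity check: (A − (2)·I) v_1 = (0, 0, 0, 0)ᵀ = 0. ✓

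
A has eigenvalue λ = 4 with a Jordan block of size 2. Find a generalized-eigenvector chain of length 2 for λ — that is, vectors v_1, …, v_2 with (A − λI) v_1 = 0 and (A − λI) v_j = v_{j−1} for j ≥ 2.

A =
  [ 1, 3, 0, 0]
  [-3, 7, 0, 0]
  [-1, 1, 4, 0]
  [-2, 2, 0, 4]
A Jordan chain for λ = 4 of length 2:
v_1 = (-3, -3, -1, -2)ᵀ
v_2 = (1, 0, 0, 0)ᵀ

Let N = A − (4)·I. We want v_2 with N^2 v_2 = 0 but N^1 v_2 ≠ 0; then v_{j-1} := N · v_j for j = 2, …, 2.

Pick v_2 = (1, 0, 0, 0)ᵀ.
Then v_1 = N · v_2 = (-3, -3, -1, -2)ᵀ.

Sanity check: (A − (4)·I) v_1 = (0, 0, 0, 0)ᵀ = 0. ✓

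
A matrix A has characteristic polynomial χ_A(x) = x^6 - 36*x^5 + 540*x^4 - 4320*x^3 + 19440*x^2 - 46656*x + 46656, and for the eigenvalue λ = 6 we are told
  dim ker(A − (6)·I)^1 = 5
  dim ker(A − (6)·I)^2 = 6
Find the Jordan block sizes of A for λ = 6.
Block sizes for λ = 6: [2, 1, 1, 1, 1]

From the dimensions of kernels of powers, the number of Jordan blocks of size at least j is d_j − d_{j−1} where d_j = dim ker(N^j) (with d_0 = 0). Computing the differences gives [5, 1].
The number of blocks of size exactly k is (#blocks of size ≥ k) − (#blocks of size ≥ k + 1), so the partition is: 4 block(s) of size 1, 1 block(s) of size 2.
In nonincreasing order the block sizes are [2, 1, 1, 1, 1].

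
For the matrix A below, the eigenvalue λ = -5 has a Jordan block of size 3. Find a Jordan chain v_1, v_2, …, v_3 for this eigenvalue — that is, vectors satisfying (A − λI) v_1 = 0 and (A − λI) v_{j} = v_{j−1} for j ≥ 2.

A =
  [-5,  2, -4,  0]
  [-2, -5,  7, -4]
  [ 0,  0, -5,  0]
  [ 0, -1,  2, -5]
A Jordan chain for λ = -5 of length 3:
v_1 = (-4, 0, 0, 2)ᵀ
v_2 = (0, -2, 0, 0)ᵀ
v_3 = (1, 0, 0, 0)ᵀ

Let N = A − (-5)·I. We want v_3 with N^3 v_3 = 0 but N^2 v_3 ≠ 0; then v_{j-1} := N · v_j for j = 3, …, 2.

Pick v_3 = (1, 0, 0, 0)ᵀ.
Then v_2 = N · v_3 = (0, -2, 0, 0)ᵀ.
Then v_1 = N · v_2 = (-4, 0, 0, 2)ᵀ.

Sanity check: (A − (-5)·I) v_1 = (0, 0, 0, 0)ᵀ = 0. ✓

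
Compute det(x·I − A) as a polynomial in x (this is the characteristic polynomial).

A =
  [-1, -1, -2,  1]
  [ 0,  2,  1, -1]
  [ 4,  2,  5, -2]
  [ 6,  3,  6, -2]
x^4 - 4*x^3 + 6*x^2 - 4*x + 1

Expanding det(x·I − A) (e.g. by cofactor expansion or by noting that A is similar to its Jordan form J, which has the same characteristic polynomial as A) gives
  χ_A(x) = x^4 - 4*x^3 + 6*x^2 - 4*x + 1
which factors as (x - 1)^4. The eigenvalues (with algebraic multiplicities) are λ = 1 with multiplicity 4.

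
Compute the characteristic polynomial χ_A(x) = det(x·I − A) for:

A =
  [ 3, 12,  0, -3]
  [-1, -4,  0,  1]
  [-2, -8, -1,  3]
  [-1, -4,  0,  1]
x^4 + x^3

Expanding det(x·I − A) (e.g. by cofactor expansion or by noting that A is similar to its Jordan form J, which has the same characteristic polynomial as A) gives
  χ_A(x) = x^4 + x^3
which factors as x^3*(x + 1). The eigenvalues (with algebraic multiplicities) are λ = -1 with multiplicity 1, λ = 0 with multiplicity 3.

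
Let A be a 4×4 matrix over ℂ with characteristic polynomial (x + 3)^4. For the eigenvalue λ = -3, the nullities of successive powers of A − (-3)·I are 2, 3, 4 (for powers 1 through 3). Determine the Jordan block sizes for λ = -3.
Block sizes for λ = -3: [3, 1]

From the dimensions of kernels of powers, the number of Jordan blocks of size at least j is d_j − d_{j−1} where d_j = dim ker(N^j) (with d_0 = 0). Computing the differences gives [2, 1, 1].
The number of blocks of size exactly k is (#blocks of size ≥ k) − (#blocks of size ≥ k + 1), so the partition is: 1 block(s) of size 1, 1 block(s) of size 3.
In nonincreasing order the block sizes are [3, 1].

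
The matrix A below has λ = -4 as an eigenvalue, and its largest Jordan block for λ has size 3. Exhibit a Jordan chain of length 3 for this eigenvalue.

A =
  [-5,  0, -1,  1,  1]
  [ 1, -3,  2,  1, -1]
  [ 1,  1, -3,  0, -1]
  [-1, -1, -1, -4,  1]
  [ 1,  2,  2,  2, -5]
A Jordan chain for λ = -4 of length 3:
v_1 = (1, 0, 0, 0, 1)ᵀ
v_2 = (-1, 2, 1, -1, 2)ᵀ
v_3 = (0, 0, 1, 0, 0)ᵀ

Let N = A − (-4)·I. We want v_3 with N^3 v_3 = 0 but N^2 v_3 ≠ 0; then v_{j-1} := N · v_j for j = 3, …, 2.

Pick v_3 = (0, 0, 1, 0, 0)ᵀ.
Then v_2 = N · v_3 = (-1, 2, 1, -1, 2)ᵀ.
Then v_1 = N · v_2 = (1, 0, 0, 0, 1)ᵀ.

Sanity check: (A − (-4)·I) v_1 = (0, 0, 0, 0, 0)ᵀ = 0. ✓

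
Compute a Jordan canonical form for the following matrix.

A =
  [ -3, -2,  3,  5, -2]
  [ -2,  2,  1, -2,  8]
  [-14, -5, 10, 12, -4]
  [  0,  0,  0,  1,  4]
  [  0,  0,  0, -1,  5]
J_3(3) ⊕ J_2(3)

The characteristic polynomial is
  det(x·I − A) = x^5 - 15*x^4 + 90*x^3 - 270*x^2 + 405*x - 243 = (x - 3)^5

Eigenvalues and multiplicities (the geometric multiplicity of λ is n − rank(A − λI), which equals the number of Jordan blocks for λ):
  λ = 3: algebraic multiplicity = 5, geometric multiplicity = 2

Determining the block sizes for each eigenvalue:
  λ = 3: with am = 5 and gm = 2, the partition is not yet determined (e.g. several partitions of 5 into 2 parts exist). Let N = A − (3)·I. Computing rank(N^1) = 3, rank(N^2) = 1, rank(N^3) = 0; the number of blocks of size ≥ j is rank(N^{j−1}) − rank(N^j), giving [2, 2, 1]. So we have 1 block(s) of size 3, 1 block(s) of size 2 → block sizes [3, 2]

Assembling the blocks gives a Jordan form
J =
  [3, 1, 0, 0, 0]
  [0, 3, 1, 0, 0]
  [0, 0, 3, 0, 0]
  [0, 0, 0, 3, 1]
  [0, 0, 0, 0, 3]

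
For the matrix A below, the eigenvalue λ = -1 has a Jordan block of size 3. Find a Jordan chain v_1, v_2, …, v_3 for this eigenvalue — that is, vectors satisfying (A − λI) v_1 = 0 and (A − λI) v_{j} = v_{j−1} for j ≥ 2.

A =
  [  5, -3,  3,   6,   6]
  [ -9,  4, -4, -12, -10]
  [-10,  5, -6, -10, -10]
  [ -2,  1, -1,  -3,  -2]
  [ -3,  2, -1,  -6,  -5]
A Jordan chain for λ = -1 of length 3:
v_1 = (3, -5, -5, -1, -2)ᵀ
v_2 = (6, -9, -10, -2, -3)ᵀ
v_3 = (1, 0, 0, 0, 0)ᵀ

Let N = A − (-1)·I. We want v_3 with N^3 v_3 = 0 but N^2 v_3 ≠ 0; then v_{j-1} := N · v_j for j = 3, …, 2.

Pick v_3 = (1, 0, 0, 0, 0)ᵀ.
Then v_2 = N · v_3 = (6, -9, -10, -2, -3)ᵀ.
Then v_1 = N · v_2 = (3, -5, -5, -1, -2)ᵀ.

Sanity check: (A − (-1)·I) v_1 = (0, 0, 0, 0, 0)ᵀ = 0. ✓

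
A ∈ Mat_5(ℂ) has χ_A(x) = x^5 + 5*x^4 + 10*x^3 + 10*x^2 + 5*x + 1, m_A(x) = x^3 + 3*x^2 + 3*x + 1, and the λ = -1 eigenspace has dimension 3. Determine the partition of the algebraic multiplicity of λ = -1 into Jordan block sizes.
Block sizes for λ = -1: [3, 1, 1]

Step 1 — from the characteristic polynomial, algebraic multiplicity of λ = -1 is 5. From dim ker(A − (-1)·I) = 3, there are exactly 3 Jordan blocks for λ = -1.
Step 2 — from the minimal polynomial, the factor (x + 1)^3 tells us the largest block for λ = -1 has size 3.
Step 3 — with total size 5, 3 blocks, and largest block 3, the block sizes (in nonincreasing order) are [3, 1, 1].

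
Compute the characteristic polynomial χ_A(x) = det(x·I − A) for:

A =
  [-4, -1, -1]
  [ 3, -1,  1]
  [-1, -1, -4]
x^3 + 9*x^2 + 27*x + 27

Expanding det(x·I − A) (e.g. by cofactor expansion or by noting that A is similar to its Jordan form J, which has the same characteristic polynomial as A) gives
  χ_A(x) = x^3 + 9*x^2 + 27*x + 27
which factors as (x + 3)^3. The eigenvalues (with algebraic multiplicities) are λ = -3 with multiplicity 3.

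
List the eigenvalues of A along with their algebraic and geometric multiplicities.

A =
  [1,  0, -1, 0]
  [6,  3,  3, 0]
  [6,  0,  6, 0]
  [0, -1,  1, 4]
λ = 3: alg = 2, geom = 2; λ = 4: alg = 2, geom = 2

Step 1 — factor the characteristic polynomial to read off the algebraic multiplicities:
  χ_A(x) = (x - 4)^2*(x - 3)^2

Step 2 — compute geometric multiplicities via the rank-nullity identity g(λ) = n − rank(A − λI):
  rank(A − (3)·I) = 2, so dim ker(A − (3)·I) = n − 2 = 2
  rank(A − (4)·I) = 2, so dim ker(A − (4)·I) = n − 2 = 2

Summary:
  λ = 3: algebraic multiplicity = 2, geometric multiplicity = 2
  λ = 4: algebraic multiplicity = 2, geometric multiplicity = 2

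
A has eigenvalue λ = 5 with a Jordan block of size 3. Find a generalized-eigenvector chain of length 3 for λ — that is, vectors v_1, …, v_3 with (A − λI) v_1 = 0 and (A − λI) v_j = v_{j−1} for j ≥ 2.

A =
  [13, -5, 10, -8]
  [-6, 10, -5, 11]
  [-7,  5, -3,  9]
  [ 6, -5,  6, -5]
A Jordan chain for λ = 5 of length 3:
v_1 = (1, -2, -1, 1)ᵀ
v_2 = (3, -1, -2, 1)ᵀ
v_3 = (1, 1, 0, 0)ᵀ

Let N = A − (5)·I. We want v_3 with N^3 v_3 = 0 but N^2 v_3 ≠ 0; then v_{j-1} := N · v_j for j = 3, …, 2.

Pick v_3 = (1, 1, 0, 0)ᵀ.
Then v_2 = N · v_3 = (3, -1, -2, 1)ᵀ.
Then v_1 = N · v_2 = (1, -2, -1, 1)ᵀ.

Sanity check: (A − (5)·I) v_1 = (0, 0, 0, 0)ᵀ = 0. ✓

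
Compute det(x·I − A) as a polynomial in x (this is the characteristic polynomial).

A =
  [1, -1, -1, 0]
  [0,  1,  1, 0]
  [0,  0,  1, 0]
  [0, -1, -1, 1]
x^4 - 4*x^3 + 6*x^2 - 4*x + 1

Expanding det(x·I − A) (e.g. by cofactor expansion or by noting that A is similar to its Jordan form J, which has the same characteristic polynomial as A) gives
  χ_A(x) = x^4 - 4*x^3 + 6*x^2 - 4*x + 1
which factors as (x - 1)^4. The eigenvalues (with algebraic multiplicities) are λ = 1 with multiplicity 4.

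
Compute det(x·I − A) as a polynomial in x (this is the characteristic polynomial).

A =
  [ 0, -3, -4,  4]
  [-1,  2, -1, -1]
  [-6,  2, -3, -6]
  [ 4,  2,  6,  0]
x^4 + x^3 - 9*x^2 + 11*x - 4

Expanding det(x·I − A) (e.g. by cofactor expansion or by noting that A is similar to its Jordan form J, which has the same characteristic polynomial as A) gives
  χ_A(x) = x^4 + x^3 - 9*x^2 + 11*x - 4
which factors as (x - 1)^3*(x + 4). The eigenvalues (with algebraic multiplicities) are λ = -4 with multiplicity 1, λ = 1 with multiplicity 3.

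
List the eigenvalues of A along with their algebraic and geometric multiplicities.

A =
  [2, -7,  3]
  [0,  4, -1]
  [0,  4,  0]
λ = 2: alg = 3, geom = 1

Step 1 — factor the characteristic polynomial to read off the algebraic multiplicities:
  χ_A(x) = (x - 2)^3

Step 2 — compute geometric multiplicities via the rank-nullity identity g(λ) = n − rank(A − λI):
  rank(A − (2)·I) = 2, so dim ker(A − (2)·I) = n − 2 = 1

Summary:
  λ = 2: algebraic multiplicity = 3, geometric multiplicity = 1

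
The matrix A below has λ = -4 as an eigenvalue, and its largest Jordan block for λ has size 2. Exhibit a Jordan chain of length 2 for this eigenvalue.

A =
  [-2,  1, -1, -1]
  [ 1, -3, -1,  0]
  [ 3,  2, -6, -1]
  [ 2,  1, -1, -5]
A Jordan chain for λ = -4 of length 2:
v_1 = (2, 1, 3, 2)ᵀ
v_2 = (1, 0, 0, 0)ᵀ

Let N = A − (-4)·I. We want v_2 with N^2 v_2 = 0 but N^1 v_2 ≠ 0; then v_{j-1} := N · v_j for j = 2, …, 2.

Pick v_2 = (1, 0, 0, 0)ᵀ.
Then v_1 = N · v_2 = (2, 1, 3, 2)ᵀ.

Sanity check: (A − (-4)·I) v_1 = (0, 0, 0, 0)ᵀ = 0. ✓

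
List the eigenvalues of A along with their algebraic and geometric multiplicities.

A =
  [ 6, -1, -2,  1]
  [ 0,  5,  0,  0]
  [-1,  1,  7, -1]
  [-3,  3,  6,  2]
λ = 5: alg = 4, geom = 3

Step 1 — factor the characteristic polynomial to read off the algebraic multiplicities:
  χ_A(x) = (x - 5)^4

Step 2 — compute geometric multiplicities via the rank-nullity identity g(λ) = n − rank(A − λI):
  rank(A − (5)·I) = 1, so dim ker(A − (5)·I) = n − 1 = 3

Summary:
  λ = 5: algebraic multiplicity = 4, geometric multiplicity = 3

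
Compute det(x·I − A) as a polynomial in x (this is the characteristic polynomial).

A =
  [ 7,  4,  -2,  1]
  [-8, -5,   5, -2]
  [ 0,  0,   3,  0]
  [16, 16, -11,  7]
x^4 - 12*x^3 + 54*x^2 - 108*x + 81

Expanding det(x·I − A) (e.g. by cofactor expansion or by noting that A is similar to its Jordan form J, which has the same characteristic polynomial as A) gives
  χ_A(x) = x^4 - 12*x^3 + 54*x^2 - 108*x + 81
which factors as (x - 3)^4. The eigenvalues (with algebraic multiplicities) are λ = 3 with multiplicity 4.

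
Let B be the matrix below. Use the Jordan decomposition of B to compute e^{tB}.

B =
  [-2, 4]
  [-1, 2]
e^{tB} =
  [1 - 2*t, 4*t]
  [-t, 2*t + 1]

Strategy: write B = P · J · P⁻¹ where J is a Jordan canonical form, so e^{tB} = P · e^{tJ} · P⁻¹, and e^{tJ} can be computed block-by-block.

B has Jordan form
J =
  [0, 1]
  [0, 0]
(up to reordering of blocks).

Per-block formulas:
  For a 2×2 Jordan block J_2(0): exp(t · J_2(0)) = e^(0t)·(I + t·N), where N is the 2×2 nilpotent shift.

After assembling e^{tJ} and conjugating by P, we get:

e^{tB} =
  [1 - 2*t, 4*t]
  [-t, 2*t + 1]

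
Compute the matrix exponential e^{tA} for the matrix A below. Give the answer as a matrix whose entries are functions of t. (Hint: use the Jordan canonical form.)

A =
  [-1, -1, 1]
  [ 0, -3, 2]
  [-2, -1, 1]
e^{tA} =
  [-t^2*exp(-t) + exp(-t), t^2*exp(-t)/2 - t*exp(-t), t*exp(-t)]
  [-2*t^2*exp(-t), t^2*exp(-t) - 2*t*exp(-t) + exp(-t), 2*t*exp(-t)]
  [-2*t^2*exp(-t) - 2*t*exp(-t), t^2*exp(-t) - t*exp(-t), 2*t*exp(-t) + exp(-t)]

Strategy: write A = P · J · P⁻¹ where J is a Jordan canonical form, so e^{tA} = P · e^{tJ} · P⁻¹, and e^{tJ} can be computed block-by-block.

A has Jordan form
J =
  [-1,  1,  0]
  [ 0, -1,  1]
  [ 0,  0, -1]
(up to reordering of blocks).

Per-block formulas:
  For a 3×3 Jordan block J_3(-1): exp(t · J_3(-1)) = e^(-1t)·(I + t·N + (t^2/2)·N^2), where N is the 3×3 nilpotent shift.

After assembling e^{tJ} and conjugating by P, we get:

e^{tA} =
  [-t^2*exp(-t) + exp(-t), t^2*exp(-t)/2 - t*exp(-t), t*exp(-t)]
  [-2*t^2*exp(-t), t^2*exp(-t) - 2*t*exp(-t) + exp(-t), 2*t*exp(-t)]
  [-2*t^2*exp(-t) - 2*t*exp(-t), t^2*exp(-t) - t*exp(-t), 2*t*exp(-t) + exp(-t)]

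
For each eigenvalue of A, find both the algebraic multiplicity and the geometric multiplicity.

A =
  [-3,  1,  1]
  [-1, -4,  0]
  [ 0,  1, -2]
λ = -3: alg = 3, geom = 1

Step 1 — factor the characteristic polynomial to read off the algebraic multiplicities:
  χ_A(x) = (x + 3)^3

Step 2 — compute geometric multiplicities via the rank-nullity identity g(λ) = n − rank(A − λI):
  rank(A − (-3)·I) = 2, so dim ker(A − (-3)·I) = n − 2 = 1

Summary:
  λ = -3: algebraic multiplicity = 3, geometric multiplicity = 1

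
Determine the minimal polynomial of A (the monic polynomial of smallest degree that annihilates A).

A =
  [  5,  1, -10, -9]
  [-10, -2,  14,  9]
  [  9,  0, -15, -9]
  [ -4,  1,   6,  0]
x^2 + 6*x + 9

The characteristic polynomial is χ_A(x) = (x + 3)^4, so the eigenvalues are known. The minimal polynomial is
  m_A(x) = Π_λ (x − λ)^{k_λ}
where k_λ is the size of the *largest* Jordan block for λ (equivalently, the smallest k with (A − λI)^k v = 0 for every generalised eigenvector v of λ).

  λ = -3: largest Jordan block has size 2, contributing (x + 3)^2

So m_A(x) = (x + 3)^2 = x^2 + 6*x + 9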